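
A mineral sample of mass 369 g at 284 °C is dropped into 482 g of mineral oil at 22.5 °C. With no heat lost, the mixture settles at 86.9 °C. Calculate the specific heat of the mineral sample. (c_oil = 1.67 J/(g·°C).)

c ≈ 0.713 J/(g·°C)

Heat lost by the mineral sample = heat gained by the oil:
369·c·(284 − 86.9) = 482·1.67·(86.9 − 22.5)
72730 c = 51838  ⇒  c ≈ 0.7127 J/(g·°C)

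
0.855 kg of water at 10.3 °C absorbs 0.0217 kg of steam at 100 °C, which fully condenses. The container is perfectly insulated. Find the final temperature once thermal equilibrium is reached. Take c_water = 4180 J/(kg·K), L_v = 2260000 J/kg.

T_f ≈ 25.9 °C

Net heat exchanged in the isolated system is zero:
steam→water at 100 °C releases m L_v = 0.0217×2260000 = 49042
  condensed water 100 °C→T: 90.71(T − 100)
  original water: 3573.9(T − 10.3)
3664.6 T = 49042 + 9070.6 + 36811 = 94924
T ≈ 25.90 °C, under the boiling point, so the assumption holds.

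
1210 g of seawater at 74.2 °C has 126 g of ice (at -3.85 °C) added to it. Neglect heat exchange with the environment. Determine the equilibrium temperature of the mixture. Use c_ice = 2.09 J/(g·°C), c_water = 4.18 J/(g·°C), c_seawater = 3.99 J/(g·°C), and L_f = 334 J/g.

T_f ≈ 58.9 °C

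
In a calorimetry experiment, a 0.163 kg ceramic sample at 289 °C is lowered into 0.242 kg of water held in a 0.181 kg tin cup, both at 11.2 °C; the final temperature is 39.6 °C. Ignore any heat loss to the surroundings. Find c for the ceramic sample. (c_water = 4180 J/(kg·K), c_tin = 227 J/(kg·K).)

c ≈ 735 J/(kg·K)

Energy conservation, ΣQ = 0:
0.163×c×(39.6 − 289) + 0.242×4180×(39.6 − 11.2) + 0.181×227×(39.6 − 11.2) = 0
-40.65 c = -29895
c = -29895/-40.65 ≈ 735.4 J/(kg·K)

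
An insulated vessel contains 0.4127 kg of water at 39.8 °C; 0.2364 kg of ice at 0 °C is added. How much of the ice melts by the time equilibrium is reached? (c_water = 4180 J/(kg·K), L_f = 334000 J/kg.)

m_melted ≈ 0.206 kg

Cooling the water to 0 °C releases 0.4127×4180×39.8 = 68658 J.
Melting all 0.2364 kg of ice would need 0.2364×334000 = 78958 J.
That's not enough to melt it all — equilibrium is at 0 °C with ice remaining.
m_melted×334000 = 68658  ⇒  m_melted ≈ 0.2056 kg.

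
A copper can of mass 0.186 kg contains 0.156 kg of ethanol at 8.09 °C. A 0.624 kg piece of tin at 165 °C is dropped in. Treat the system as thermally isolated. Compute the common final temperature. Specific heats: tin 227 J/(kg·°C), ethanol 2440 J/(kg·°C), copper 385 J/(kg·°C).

T_f ≈ 45.5 °C

Setting the total heat transfer to zero:
0.624×227×(T − 165) + 0.156×2440×(T − 8.09) + 0.186×385×(T − 8.09) = 0
141.65(T − 165) + 380.64(T − 8.09) + 71.61(T − 8.09) = 0
(141.65 + 380.64 + 71.61) T = 141.65×165 + 380.64×8.09 + 71.61×8.09
T ≈ 45.51 °C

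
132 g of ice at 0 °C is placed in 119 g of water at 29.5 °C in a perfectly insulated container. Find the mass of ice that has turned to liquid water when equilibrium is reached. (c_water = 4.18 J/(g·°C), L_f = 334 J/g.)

m_melted ≈ 43.9 g

Water can give up m c ΔT = 119·4.18·29.5 = 14674 J before reaching 0 °C.
Fully melting the ice requires m_ice L_f = 132·334 = 44088 J.
Since 14674 < 44088 J, not all the ice melts; equilibrium is at 0 °C.
m_melted·334 = 14674  ⇒  m_melted ≈ 43.93 g.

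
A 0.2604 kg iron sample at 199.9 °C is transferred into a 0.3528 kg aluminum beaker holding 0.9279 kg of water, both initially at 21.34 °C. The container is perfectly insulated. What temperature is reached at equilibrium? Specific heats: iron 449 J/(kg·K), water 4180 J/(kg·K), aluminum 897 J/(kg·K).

T_f ≈ 26.2 °C

Heat gained plus heat lost sum to zero:
0.2604·449·(T − 199.9) + 0.9279·4180·(T − 21.34) + 0.3528·897·(T − 21.34) = 0
116.92(T − 199.9) + 3878.6(T − 21.34) + 316.46(T − 21.34) = 0
(116.92 + 3878.6 + 316.46) T = 116.92·199.9 + 3878.6·21.34 + 316.46·21.34
T = 112895/4312 ≈ 26.18 °C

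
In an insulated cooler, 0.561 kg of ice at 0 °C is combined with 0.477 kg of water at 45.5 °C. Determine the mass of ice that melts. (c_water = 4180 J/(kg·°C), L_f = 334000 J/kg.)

m_melted ≈ 0.272 kg

Cooling the water to 0 °C releases 0.477·4180·45.5 = 90721 J.
Fully melting the ice requires m_ice L_f = 0.561·334000 = 187374 J.
90721 J < 187374 J, so only part of the ice melts and the system sits at 0 °C.
m_melted·334000 = 90721  ⇒  m_melted ≈ 0.2716 kg.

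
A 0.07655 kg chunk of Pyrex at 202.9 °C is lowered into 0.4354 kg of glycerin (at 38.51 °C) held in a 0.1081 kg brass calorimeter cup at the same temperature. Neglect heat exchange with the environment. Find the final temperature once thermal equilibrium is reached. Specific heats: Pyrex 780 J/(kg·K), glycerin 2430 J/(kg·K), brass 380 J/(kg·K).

Conservation of energy gives ΣQ = 0:
0.07655×780×(T − 202.9) + 0.4354×2430×(T − 38.51) + 0.1081×380×(T − 38.51) = 0
59.71(T − 202.9) + 1058(T − 38.51) + 41.08(T − 38.51) = 0
(59.71 + 1058 + 41.08) T = 59.71×202.9 + 1058×38.51 + 41.08×38.51
T = 54441 / 1158.8 = 47 °C

T_f ≈ 47.0 °C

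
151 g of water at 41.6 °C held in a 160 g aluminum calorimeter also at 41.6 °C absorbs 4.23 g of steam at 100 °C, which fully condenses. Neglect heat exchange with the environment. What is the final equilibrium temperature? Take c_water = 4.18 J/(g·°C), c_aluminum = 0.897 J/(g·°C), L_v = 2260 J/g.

T_f ≈ 55.0 °C

Energy balance with sensible and latent terms:
condense steam: −4.23×2260 = −9559.8; condensate cools 100→T: 4.23×4.18×(T − 100) = 17.68(T − 100); original water: 631.18(T − 41.6); cup: 143.52(T − 41.6)
792.38 T = 9559.8 + 1768.1 + 32228 = 43555
T ≈ 54.97 °C — below 100 °C, confirming all the steam condensed.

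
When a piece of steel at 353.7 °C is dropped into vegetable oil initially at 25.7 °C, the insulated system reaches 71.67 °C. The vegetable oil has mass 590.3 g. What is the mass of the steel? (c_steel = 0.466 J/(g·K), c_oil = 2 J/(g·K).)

|Q_steel| = |Q_oil|:
m·0.466·(353.7 − 71.67) = 590.3·2·(71.67 − 25.7)
131.43 m = 54272  ⇒  m ≈ 412.9 g

m ≈ 413 g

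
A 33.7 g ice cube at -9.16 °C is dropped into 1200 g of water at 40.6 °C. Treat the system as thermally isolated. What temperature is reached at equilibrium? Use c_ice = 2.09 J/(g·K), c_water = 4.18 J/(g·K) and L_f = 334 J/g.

T_f ≈ 37.2 °C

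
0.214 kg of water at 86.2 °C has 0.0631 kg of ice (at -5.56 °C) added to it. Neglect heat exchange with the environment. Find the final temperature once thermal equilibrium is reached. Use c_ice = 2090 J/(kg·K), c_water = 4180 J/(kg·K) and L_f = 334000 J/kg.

Sum of m c ΔT and latent-heat terms is zero:
ice -5.56→0 °C: 0.0631×2090×5.56 = 733.25
  melt ice: 0.0631×334000 = 21075
  warm the meltwater: 263.76 T
  water: 894.52(T − 86.2)
1158.3 T = 77108 − 21809 = 55299
T ≈ 47.74 °C. Since T > 0 °C, the all-ice-melts assumption holds.

T_f ≈ 47.7 °C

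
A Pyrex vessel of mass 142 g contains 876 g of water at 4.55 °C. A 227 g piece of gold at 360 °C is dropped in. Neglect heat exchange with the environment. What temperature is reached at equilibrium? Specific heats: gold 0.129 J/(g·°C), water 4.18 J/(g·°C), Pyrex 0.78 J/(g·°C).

T_f ≈ 7.3 °C

T_f = Σ m_i c_i T_i / Σ m_i c_i:
T_f = (29.28·360 + 3661.7·4.55 + 110.76·4.55) / (29.28 + 3661.7 + 110.76)
    = 27706 / 3801.7 ≈ 7.29 °C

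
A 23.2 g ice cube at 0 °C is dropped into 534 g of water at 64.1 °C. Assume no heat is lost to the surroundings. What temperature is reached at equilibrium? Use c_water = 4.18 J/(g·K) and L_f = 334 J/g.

T_f ≈ 58.1 °C

Energy balance with sensible and latent terms:
melt ice: 23.2·334 = 7748.8
  meltwater 0→T: 23.2·4.18·T = 96.98 T
  water cools: 534·4.18·(T − 64.1) = 2232.1(T − 64.1)
2329.1 T = 143079 − 7748.8 = 135330
T ≈ 58.10 °C. Since T > 0 °C, the all-ice-melts assumption holds.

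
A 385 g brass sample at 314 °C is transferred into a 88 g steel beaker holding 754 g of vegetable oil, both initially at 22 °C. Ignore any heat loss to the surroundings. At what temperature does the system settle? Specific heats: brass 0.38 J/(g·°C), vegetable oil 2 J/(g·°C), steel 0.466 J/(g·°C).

T_f ≈ 47.2 °C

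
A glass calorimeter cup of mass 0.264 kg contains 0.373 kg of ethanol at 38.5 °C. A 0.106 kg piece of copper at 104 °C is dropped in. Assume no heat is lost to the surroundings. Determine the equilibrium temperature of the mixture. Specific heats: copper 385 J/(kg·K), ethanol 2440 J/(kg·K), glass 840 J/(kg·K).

T_f ≈ 40.8 °C

Heat gained plus heat lost sum to zero:
0.106×385×(T − 104) + 0.373×2440×(T − 38.5) + 0.264×840×(T − 38.5) = 0
40.81(T − 104) + 910.12(T − 38.5) + 221.76(T − 38.5) = 0
1172.7 T = 47822
T = 47822 / 1172.7 = 40.8 °C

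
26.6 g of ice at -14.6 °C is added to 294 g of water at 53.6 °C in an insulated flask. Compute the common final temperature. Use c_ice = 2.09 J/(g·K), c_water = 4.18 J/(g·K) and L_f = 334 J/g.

T_f ≈ 41.9 °C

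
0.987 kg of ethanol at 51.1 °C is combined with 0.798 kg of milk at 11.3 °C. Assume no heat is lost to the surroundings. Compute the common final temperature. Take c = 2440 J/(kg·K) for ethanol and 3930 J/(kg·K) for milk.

T_f ≈ 28.6 °C

Setting the total heat transfer to zero:
0.987·2440·(T − 51.1) + 0.798·3930·(T − 11.3) = 0
2408.3(T − 51.1) + 3136.1(T − 11.3) = 0
5544.4 T = 158501
T = 158501 / 5544.4 = 28.6 °C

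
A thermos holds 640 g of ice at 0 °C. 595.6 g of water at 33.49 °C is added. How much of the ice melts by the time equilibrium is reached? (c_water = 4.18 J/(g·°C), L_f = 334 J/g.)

m_melted ≈ 250 g

Water can give up m c ΔT = 595.6×4.18×33.49 = 83377 J before reaching 0 °C.
To melt every bit of ice: 640×334 = 213760 J.
Since 83377 < 213760 J, not all the ice melts; equilibrium is at 0 °C.
m_melted×334 = 83377  ⇒  m_melted ≈ 249.6 g.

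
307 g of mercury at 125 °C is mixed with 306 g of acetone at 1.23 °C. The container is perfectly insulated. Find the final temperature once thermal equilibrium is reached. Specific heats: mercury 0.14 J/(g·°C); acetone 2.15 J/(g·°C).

Setting the total heat transfer to zero:
307·0.14·(T − 125) + 306·2.15·(T − 1.23) = 0
(42.98 + 657.9) T = 42.98·125 + 657.9·1.23
T = 6181.7/700.88 ≈ 8.82 °C

T_f ≈ 8.8 °C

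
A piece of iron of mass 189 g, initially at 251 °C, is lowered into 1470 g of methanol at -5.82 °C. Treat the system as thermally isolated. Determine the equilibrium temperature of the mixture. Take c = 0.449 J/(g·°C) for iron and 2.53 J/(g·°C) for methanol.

Heat lost by the iron equals heat gained by the methanol:
189*0.449*(251 − T) = 1470*2.53*(T − (-5.82))
84.86(251 − T) = 3719.1(T − (-5.82))
3804 T = -345.05  ⇒  T ≈ -0.09 °C

T_f ≈ -0.1 °C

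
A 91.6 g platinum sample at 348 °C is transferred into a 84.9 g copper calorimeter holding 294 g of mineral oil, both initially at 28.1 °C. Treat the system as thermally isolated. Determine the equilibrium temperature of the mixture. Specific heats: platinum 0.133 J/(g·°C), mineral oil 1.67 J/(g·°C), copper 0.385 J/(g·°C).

Let T be the final temperature. ΣQ_i = 0:
91.6*0.133*(T − 348) + 294*1.67*(T − 28.1) + 84.9*0.385*(T − 28.1) = 0
(12.18 + 490.98 + 32.69) T = 12.18*348 + 490.98*28.1 + 32.69*28.1
T ≈ 35.37 °C

T_f ≈ 35.4 °C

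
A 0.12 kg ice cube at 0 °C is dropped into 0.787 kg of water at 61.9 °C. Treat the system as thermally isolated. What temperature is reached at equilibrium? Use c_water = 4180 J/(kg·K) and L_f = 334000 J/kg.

T_f ≈ 43.1 °C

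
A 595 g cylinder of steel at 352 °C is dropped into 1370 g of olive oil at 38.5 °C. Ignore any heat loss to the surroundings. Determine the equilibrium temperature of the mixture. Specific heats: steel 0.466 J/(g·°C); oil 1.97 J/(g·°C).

T_f ≈ 67.7 °C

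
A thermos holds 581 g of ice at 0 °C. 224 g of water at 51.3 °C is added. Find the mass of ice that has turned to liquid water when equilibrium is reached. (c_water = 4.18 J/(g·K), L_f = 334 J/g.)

m_melted ≈ 144 g

Water can give up m c ΔT = 224·4.18·51.3 = 48033 J before reaching 0 °C.
Melting all 581 g of ice would need 581·334 = 194054 J.
48033 J < 194054 J, so only part of the ice melts and the system sits at 0 °C.
m_melted·334 = 48033  ⇒  m_melted ≈ 143.8 g.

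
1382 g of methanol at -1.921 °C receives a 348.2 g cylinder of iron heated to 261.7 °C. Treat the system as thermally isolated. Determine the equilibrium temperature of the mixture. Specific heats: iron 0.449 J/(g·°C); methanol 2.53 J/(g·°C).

T_f is the heat-capacity-weighted average of the initial temperatures:
T_f = (156.34×261.7 + 3496.5×(-1.921)) / (156.34 + 3496.5)
    = 34198 / 3652.8 ≈ 9.36 °C

T_f ≈ 9.4 °C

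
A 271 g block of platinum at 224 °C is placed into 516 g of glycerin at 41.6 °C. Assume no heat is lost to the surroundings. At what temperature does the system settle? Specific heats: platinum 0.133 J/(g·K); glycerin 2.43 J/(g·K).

Set heat shed by the hot body equal to heat absorbed by the cold body:
271*0.133*(224 − T) = 516*2.43*(T − 41.6)
36.04(224 − T) = 1253.9(T − 41.6)
1289.9 T = 60235  ⇒  T ≈ 46.70 °C

T_f ≈ 46.7 °C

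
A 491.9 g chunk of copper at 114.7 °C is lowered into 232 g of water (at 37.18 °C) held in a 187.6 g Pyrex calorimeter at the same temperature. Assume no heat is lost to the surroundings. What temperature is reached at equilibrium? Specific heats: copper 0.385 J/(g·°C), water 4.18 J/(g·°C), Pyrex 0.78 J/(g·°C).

T_f ≈ 48.4 °C

Heat gained plus heat lost sum to zero:
491.9·0.385·(T − 114.7) + 232·4.18·(T − 37.18) + 187.6·0.78·(T − 37.18) = 0
1305.5 T = 63218
T ≈ 48.43 °C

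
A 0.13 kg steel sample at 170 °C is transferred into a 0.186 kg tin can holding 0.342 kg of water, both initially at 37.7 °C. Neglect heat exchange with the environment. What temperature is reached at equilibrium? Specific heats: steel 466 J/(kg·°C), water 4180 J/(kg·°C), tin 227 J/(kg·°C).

T_f ≈ 42.9 °C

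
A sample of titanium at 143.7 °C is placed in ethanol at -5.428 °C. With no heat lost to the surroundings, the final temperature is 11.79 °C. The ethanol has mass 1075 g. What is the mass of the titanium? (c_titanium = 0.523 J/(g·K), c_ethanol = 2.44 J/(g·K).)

m ≈ 655 g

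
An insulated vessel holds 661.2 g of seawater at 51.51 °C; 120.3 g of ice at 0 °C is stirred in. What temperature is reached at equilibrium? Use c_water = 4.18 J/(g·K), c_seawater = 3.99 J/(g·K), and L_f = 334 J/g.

T_f ≈ 30.5 °C

Setting the total heat transfer to zero:
fusion: m_ice L_f = 120.3·334 = 40180
  meltwater 0→T: 120.3·4.18·T = 502.85 T
  seawater: 2638.2(T − 51.51)
3141 T = 135893 − 40180 = 95713
T ≈ 30.47 °C. Since T > 0 °C, the all-ice-melts assumption holds.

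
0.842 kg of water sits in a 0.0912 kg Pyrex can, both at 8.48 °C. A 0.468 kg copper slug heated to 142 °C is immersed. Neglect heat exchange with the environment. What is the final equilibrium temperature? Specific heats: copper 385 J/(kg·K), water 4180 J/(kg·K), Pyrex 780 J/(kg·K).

Setting the total heat transfer to zero:
0.468*385*(T − 142) + 0.842*4180*(T − 8.48) + 0.0912*780*(T − 8.48) = 0
(180.18 + 3519.6 + 71.14) T = 180.18*142 + 3519.6*8.48 + 71.14*8.48
T = 56035/3770.9 ≈ 14.86 °C

T_f ≈ 14.9 °C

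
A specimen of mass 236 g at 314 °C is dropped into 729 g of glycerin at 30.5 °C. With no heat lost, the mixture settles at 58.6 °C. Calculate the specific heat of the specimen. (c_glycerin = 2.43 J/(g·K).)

c ≈ 0.826 J/(g·K)

Conservation of energy gives ΣQ = 0:
236·c·(58.6 − 314) + 729·2.43·(58.6 − 30.5) = 0
-60274 c = -49778
c = -49778/-60274 ≈ 0.8259 J/(g·K)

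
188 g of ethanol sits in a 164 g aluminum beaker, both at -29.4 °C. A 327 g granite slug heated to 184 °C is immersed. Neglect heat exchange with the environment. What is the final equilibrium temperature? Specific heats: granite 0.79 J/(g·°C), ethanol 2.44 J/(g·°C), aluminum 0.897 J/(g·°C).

Taking heat into each body as positive, Σ m c ΔT = 0:
327·0.79·(T − 184) + 188·2.44·(T − (-29.4)) + 164·0.897·(T − (-29.4)) = 0
258.33(T − 184) + 458.72(T − (-29.4)) + 147.11(T − (-29.4)) = 0
864.16 T = 29721
T = 29721 / 864.16 = 34.4 °C

T_f ≈ 34.4 °C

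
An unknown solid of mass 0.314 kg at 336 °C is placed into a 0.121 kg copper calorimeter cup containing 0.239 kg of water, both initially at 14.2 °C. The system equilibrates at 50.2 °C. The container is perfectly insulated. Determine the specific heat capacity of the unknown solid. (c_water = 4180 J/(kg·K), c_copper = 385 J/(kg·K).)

Setting the total heat transfer to zero:
0.314×c×(50.2 − 336) + 0.239×4180×(50.2 − 14.2) + 0.121×385×(50.2 − 14.2) = 0
-89.74 c = -37642
c = -37642/-89.74 ≈ 419.4 J/(kg·K)

c ≈ 419 J/(kg·K)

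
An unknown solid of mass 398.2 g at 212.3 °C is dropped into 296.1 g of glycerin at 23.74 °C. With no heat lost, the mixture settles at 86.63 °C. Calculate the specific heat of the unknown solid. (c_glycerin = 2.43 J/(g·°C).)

c ≈ 0.904 J/(g·°C)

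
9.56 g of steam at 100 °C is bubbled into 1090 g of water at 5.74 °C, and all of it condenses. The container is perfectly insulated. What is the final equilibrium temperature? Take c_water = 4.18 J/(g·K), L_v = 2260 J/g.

Setting the total heat transfer to zero:
steam→water at 100 °C releases m L_v = 9.56·2260 = 21606
  condensate cools 100→T: 9.56·4.18·(T − 100) = 39.96(T − 100)
  water warms: 1090·4.18·(T − 5.74) = 4556.2(T − 5.74)
4596.2 T = 21606 + 3996.1 + 26153 = 51754
T ≈ 11.26 °C, under the boiling point, so the assumption holds.

T_f ≈ 11.3 °C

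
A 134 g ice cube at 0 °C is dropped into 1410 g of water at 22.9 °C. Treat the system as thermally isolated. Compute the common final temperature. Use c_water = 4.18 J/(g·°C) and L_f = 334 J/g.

T_f ≈ 14.0 °C

Sum of m c ΔT and latent-heat terms is zero:
melt ice: 134×334 = 44756
  warm the meltwater: 560.12 T
  water: 5893.8(T − 22.9)
6453.9 T = 134968 − 44756 = 90212
T ≈ 13.98 °C. Since T > 0 °C, the all-ice-melts assumption holds.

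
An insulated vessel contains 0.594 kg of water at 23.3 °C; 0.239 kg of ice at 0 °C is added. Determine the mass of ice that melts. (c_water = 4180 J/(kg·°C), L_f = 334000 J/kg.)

m_melted ≈ 0.173 kg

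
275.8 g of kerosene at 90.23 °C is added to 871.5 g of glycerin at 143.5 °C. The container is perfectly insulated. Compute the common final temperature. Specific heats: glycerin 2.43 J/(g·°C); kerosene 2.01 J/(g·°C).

Net heat exchanged in the isolated system is zero:
871.5·2.43·(T − 143.5) + 275.8·2.01·(T − 90.23) = 0
2117.7(T − 143.5) + 554.36(T − 90.23) = 0
(2117.7 + 554.36) T = 2117.7·143.5 + 554.36·90.23
T = 353916 / 2672.1 = 132 °C

T_f ≈ 132.4 °C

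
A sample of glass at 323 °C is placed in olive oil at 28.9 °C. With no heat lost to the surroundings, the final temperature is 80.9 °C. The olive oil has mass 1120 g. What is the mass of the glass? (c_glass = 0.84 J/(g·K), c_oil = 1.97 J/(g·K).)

m ≈ 564 g

Heat lost by the glass = heat gained by the oil:
m·0.84·(323 − 80.9) = 1120·1.97·(80.9 − 28.9)
203.36 m = 114733  ⇒  m ≈ 564.2 g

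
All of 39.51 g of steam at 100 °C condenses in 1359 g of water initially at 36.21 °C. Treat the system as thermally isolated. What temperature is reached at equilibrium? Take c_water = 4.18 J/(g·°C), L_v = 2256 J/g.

Conservation of energy gives ΣQ = 0:
condense steam: −39.51×2256 = −89135; condensate cools 100→T: 39.51×4.18×(T − 100) = 165.15(T − 100); original water: 5680.6(T − 36.21)
5845.8 T = 89135 + 16515 + 205695 = 311345
T ≈ 53.26 °C (< 100 °C, so full condensation is consistent).

T_f ≈ 53.3 °C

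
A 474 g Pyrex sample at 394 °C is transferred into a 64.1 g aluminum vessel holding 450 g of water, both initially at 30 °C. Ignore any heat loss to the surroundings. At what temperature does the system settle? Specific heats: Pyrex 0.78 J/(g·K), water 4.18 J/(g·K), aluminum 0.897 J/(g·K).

T_f ≈ 88.3 °C

With ΣQ=0 the equilibrium temperature is the m·c-weighted mean:
T_f = (369.72×394 + 1881×30 + 57.5×30) / (369.72 + 1881 + 57.5)
    = 203825 / 2308.2 ≈ 88.30 °C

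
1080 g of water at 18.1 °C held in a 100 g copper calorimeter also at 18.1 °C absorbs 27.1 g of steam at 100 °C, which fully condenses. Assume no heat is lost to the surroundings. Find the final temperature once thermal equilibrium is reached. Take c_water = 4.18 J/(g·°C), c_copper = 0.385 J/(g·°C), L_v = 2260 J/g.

Let T be the final temperature. ΣQ_i = 0:
latent heat released on condensation: 27.1·2260 = 61246; condensed water 100 °C→T: 113.28(T − 100); water warms: 1080·4.18·(T − 18.1) = 4514.4(T − 18.1); cup: 38.5(T − 18.1)
4666.2 T = 61246 + 11328 + 82407 = 154981
T ≈ 33.21 °C (< 100 °C, so full condensation is consistent).

T_f ≈ 33.2 °C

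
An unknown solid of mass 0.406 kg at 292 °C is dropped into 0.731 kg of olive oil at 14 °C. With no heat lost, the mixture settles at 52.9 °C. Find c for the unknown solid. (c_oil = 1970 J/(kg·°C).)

c ≈ 577 J/(kg·°C)

Heat lost by the unknown solid = heat gained by the oil:
0.406·c·(292 − 52.9) = 0.731·1970·(52.9 − 14)
97.07 c = 56019  ⇒  c ≈ 577.1 J/(kg·°C)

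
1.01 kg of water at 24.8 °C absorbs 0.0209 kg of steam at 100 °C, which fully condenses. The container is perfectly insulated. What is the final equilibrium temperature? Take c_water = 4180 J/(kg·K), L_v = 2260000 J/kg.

Let T be the final temperature. ΣQ_i = 0:
steam→water at 100 °C releases m L_v = 0.0209×2260000 = 47234
  condensed water 100 °C→T: 87.36(T − 100)
  original water: 4221.8(T − 24.8)
4309.2 T = 47234 + 8736.2 + 104701 = 160671
T ≈ 37.29 °C — below 100 °C, confirming all the steam condensed.

T_f ≈ 37.3 °C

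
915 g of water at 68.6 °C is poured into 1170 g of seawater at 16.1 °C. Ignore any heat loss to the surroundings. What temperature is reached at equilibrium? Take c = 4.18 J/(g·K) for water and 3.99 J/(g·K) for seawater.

Heat gained plus heat lost sum to zero:
915·4.18·(T − 68.6) + 1170·3.99·(T − 16.1) = 0
3824.7(T − 68.6) + 4668.3(T − 16.1) = 0
(3824.7 + 4668.3) T = 3824.7·68.6 + 4668.3·16.1
T = 337534 / 8493 = 39.7 °C

T_f ≈ 39.7 °C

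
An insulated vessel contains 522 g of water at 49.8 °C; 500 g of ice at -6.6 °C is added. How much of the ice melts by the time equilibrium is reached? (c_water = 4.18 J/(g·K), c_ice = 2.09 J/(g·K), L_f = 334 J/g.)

m_melted ≈ 305 g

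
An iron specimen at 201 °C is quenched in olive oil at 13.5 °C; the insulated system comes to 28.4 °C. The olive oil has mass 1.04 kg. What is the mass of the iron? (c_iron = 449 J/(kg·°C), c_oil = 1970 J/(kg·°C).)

|Q_iron| = |Q_oil|:
m×449×(201 − 28.4) = 1.04×1970×(28.4 − 13.5)
77497 m = 30527  ⇒  m ≈ 0.3939 kg

m ≈ 0.394 kg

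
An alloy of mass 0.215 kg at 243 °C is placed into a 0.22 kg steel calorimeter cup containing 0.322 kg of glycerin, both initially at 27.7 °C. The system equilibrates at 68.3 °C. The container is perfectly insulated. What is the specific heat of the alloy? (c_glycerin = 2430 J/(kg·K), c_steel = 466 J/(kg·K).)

c ≈ 957 J/(kg·K)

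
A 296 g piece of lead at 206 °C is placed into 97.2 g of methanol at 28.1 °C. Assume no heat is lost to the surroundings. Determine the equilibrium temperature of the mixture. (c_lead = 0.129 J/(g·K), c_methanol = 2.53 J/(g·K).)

T_f ≈ 52.0 °C

|Q_lead| = |Q_methanol|:
296*0.129*(206 − T) = 97.2*2.53*(T − 28.1)
38.18(206 − T) = 245.92(T − 28.1)
284.1 T = 14776  ⇒  T ≈ 52.01 °C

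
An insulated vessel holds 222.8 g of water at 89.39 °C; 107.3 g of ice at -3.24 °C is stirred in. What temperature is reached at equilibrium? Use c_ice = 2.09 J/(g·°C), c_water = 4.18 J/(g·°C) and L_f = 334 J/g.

Energy balance with sensible and latent terms:
warm ice to 0 °C: 107.3×2.09×(0 − (-3.24)) = 726.59; latent heat to melt: 107.3×334 = 35838; warm the meltwater: 448.51 T; water: 931.3(T − 89.39)
1379.8 T = 83249 − 36565 = 46684
T ≈ 33.83 °C — above 0 °C, consistent with complete melting.

T_f ≈ 33.8 °C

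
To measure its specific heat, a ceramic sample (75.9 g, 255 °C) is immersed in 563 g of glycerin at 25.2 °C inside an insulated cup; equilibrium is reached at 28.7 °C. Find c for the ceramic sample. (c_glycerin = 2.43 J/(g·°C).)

c ≈ 0.279 J/(g·°C)

m_s c (T_s − T_f) = m_glycerin c_glycerin (T_f − T_0):
75.9·c·(255 − 28.7) = 563·2.43·(28.7 − 25.2)
17176 c = 4788.3  ⇒  c ≈ 0.2788 J/(g·°C)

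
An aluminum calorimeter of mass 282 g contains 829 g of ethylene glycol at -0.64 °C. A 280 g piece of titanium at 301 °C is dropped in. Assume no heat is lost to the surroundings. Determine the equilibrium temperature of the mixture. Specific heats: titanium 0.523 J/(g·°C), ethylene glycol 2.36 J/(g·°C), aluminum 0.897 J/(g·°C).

T_f ≈ 18.1 °C

Let T be the final temperature. ΣQ_i = 0:
280*0.523*(T − 301) + 829*2.36*(T − (-0.64)) + 282*0.897*(T − (-0.64)) = 0
146.44(T − 301) + 1956.4(T − (-0.64)) + 252.95(T − (-0.64)) = 0
2355.8 T = 42664
T ≈ 18.11 °C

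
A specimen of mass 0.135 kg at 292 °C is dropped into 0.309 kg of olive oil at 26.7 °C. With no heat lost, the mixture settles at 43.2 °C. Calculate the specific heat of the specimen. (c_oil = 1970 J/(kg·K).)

c ≈ 299 J/(kg·K)

Heat gained plus heat lost sum to zero:
0.135×c×(43.2 − 292) + 0.309×1970×(43.2 − 26.7) = 0
-33.59 c = -10044
c = -10044/-33.59 ≈ 299 J/(kg·K)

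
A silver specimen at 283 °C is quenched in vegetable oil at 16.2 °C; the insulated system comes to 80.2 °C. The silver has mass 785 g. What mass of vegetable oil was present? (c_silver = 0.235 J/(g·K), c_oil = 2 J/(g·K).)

m ≈ 292 g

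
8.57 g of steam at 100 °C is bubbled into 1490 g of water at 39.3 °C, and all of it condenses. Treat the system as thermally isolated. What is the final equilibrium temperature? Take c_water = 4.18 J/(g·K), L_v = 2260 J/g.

Net heat exchanged in the isolated system is zero:
steam→water at 100 °C releases m L_v = 8.57·2260 = 19368; condensed water 100 °C→T: 35.82(T − 100); original water: 6228.2(T − 39.3)
6264 T = 19368 + 3582.3 + 244768 = 267719
T ≈ 42.74 °C, under the boiling point, so the assumption holds.

T_f ≈ 42.7 °C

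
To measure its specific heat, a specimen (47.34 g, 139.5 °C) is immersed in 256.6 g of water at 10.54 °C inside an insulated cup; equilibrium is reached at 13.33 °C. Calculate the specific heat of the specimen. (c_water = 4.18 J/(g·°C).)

c ≈ 0.501 J/(g·°C)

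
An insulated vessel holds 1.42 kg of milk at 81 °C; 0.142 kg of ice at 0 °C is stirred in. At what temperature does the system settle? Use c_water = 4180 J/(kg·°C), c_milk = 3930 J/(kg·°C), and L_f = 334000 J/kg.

Heat gained plus heat lost sum to zero:
latent heat to melt: 0.142×334000 = 47428
  meltwater 0→T: 0.142×4180×T = 593.56 T
  milk cools: 1.42×3930×(T − 81) = 5580.6(T − 81)
6174.2 T = 452029 − 47428 = 404601
T ≈ 65.53 °C. Since T > 0 °C, the all-ice-melts assumption holds.

T_f ≈ 65.5 °C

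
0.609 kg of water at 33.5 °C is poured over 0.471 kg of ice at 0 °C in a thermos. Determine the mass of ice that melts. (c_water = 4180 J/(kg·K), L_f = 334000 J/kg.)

m_melted ≈ 0.255 kg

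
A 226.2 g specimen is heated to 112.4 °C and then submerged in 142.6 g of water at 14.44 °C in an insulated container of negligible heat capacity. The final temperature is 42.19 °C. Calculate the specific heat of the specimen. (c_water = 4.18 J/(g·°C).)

c ≈ 1.04 J/(g·°C)

Conservation of energy gives ΣQ = 0:
226.2·c·(42.19 − 112.4) + 142.6·4.18·(42.19 − 14.44) = 0
-15882 c = -16541
c = -16541/-15882 ≈ 1.042 J/(g·°C)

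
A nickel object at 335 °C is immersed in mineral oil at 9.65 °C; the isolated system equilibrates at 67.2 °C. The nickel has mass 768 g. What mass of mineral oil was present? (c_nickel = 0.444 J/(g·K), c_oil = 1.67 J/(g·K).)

|Q_nickel| = |Q_oil|:
768·0.444·(335 − 67.2) = m·1.67·(67.2 − 9.65)
96.11 m = 91318  ⇒  m ≈ 950.2 g

m ≈ 950 g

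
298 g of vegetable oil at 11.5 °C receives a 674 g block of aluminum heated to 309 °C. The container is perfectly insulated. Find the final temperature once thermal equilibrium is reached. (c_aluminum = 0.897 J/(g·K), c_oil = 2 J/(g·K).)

T_f ≈ 161.3 °C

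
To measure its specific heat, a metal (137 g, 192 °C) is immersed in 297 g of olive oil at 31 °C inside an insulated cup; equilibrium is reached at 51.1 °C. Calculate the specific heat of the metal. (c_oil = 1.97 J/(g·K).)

Taking heat into each body as positive, Σ m c ΔT = 0:
137·c·(51.1 − 192) + 297·1.97·(51.1 − 31) = 0
-19303 c = -11760
c = -11760/-19303 ≈ 0.6092 J/(g·K)

c ≈ 0.609 J/(g·K)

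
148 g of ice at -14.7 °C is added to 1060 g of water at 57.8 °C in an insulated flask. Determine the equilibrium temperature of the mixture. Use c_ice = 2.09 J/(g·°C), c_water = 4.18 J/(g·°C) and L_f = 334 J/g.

T_f ≈ 40.0 °C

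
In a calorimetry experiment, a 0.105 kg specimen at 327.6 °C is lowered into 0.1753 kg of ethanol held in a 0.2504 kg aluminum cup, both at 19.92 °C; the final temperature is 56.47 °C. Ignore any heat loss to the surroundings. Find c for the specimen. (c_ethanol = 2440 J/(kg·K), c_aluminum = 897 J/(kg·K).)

Conservation of energy gives ΣQ = 0:
0.105·c·(56.47 − 327.6) + 0.1753·2440·(56.47 − 19.92) + 0.2504·897·(56.47 − 19.92) = 0
-28.47 c = -23843
c = -23843/-28.47 ≈ 837.5 J/(kg·K)

c ≈ 838 J/(kg·K)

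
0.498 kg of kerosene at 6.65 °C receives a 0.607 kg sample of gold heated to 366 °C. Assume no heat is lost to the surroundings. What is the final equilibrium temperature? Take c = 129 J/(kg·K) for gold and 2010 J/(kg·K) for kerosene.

Heat lost by the gold equals heat gained by the kerosene:
0.607·129·(366 − T) = 0.498·2010·(T − 6.65)
78.3(366 − T) = 1001(T − 6.65)
1079.3 T = 35315  ⇒  T ≈ 32.72 °C

T_f ≈ 32.7 °C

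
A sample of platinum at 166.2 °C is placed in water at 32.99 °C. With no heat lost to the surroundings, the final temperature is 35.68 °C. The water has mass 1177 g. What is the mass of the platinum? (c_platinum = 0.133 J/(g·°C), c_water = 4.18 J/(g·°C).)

m ≈ 762 g

Energy conservation, ΣQ = 0:
m×0.133×(35.68 − 166.2) + 1177×4.18×(35.68 − 32.99) = 0
-17.36 m = -13234
m = -13234/-17.36 ≈ 762.4 g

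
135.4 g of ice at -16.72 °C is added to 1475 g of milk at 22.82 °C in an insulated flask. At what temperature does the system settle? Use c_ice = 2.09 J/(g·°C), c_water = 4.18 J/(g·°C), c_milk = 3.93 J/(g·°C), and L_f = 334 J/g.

T_f ≈ 12.9 °C

Net heat exchanged in the isolated system is zero:
ice -16.72→0 °C: 135.4·2.09·16.72 = 4731.5; latent heat to melt: 135.4·334 = 45224; meltwater 0→T: 135.4·4.18·T = 565.97 T; milk cools: 1475·3.93·(T − 22.82) = 5796.8(T − 22.82)
6362.7 T = 132282 − 49955 = 82327
T ≈ 12.94 °C (positive, so assuming full melt was valid).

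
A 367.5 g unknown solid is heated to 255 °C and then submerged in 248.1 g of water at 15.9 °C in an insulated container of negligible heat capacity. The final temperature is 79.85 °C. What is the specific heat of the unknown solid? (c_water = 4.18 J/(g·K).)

Taking heat into each body as positive, Σ m c ΔT = 0:
367.5·c·(79.85 − 255) + 248.1·4.18·(79.85 − 15.9) = 0
-64368 c = -66320
c = -66320/-64368 ≈ 1.03 J/(g·K)

c ≈ 1.03 J/(g·K)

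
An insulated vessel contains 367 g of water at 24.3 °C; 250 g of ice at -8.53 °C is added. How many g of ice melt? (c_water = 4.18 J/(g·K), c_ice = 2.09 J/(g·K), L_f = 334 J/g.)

Cooling the water to 0 °C releases 367·4.18·24.3 = 37278 J.
Of that, 250·2.09·8.53 = 4456.9 J goes to bring the ice to 0 °C, leaving 32821 J.
Melting all 250 g of ice would need 250·334 = 83500 J.
That's not enough to melt it all — equilibrium is at 0 °C with ice remaining.
m_melt = 32821 / L_f = 98.27 g.

m_melted ≈ 98.3 g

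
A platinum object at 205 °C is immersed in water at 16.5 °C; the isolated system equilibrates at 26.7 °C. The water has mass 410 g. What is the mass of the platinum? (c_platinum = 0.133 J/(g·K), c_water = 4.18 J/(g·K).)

m ≈ 737 g

|Q_platinum| = |Q_water|:
m·0.133·(205 − 26.7) = 410·4.18·(26.7 − 16.5)
23.71 m = 17481  ⇒  m ≈ 737.2 g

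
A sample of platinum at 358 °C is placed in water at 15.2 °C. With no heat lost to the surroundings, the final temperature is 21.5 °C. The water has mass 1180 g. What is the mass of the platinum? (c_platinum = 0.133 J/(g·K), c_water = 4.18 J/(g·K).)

|Q_platinum| = |Q_water|:
m·0.133·(358 − 21.5) = 1180·4.18·(21.5 − 15.2)
44.75 m = 31074  ⇒  m ≈ 694.3 g

m ≈ 694 g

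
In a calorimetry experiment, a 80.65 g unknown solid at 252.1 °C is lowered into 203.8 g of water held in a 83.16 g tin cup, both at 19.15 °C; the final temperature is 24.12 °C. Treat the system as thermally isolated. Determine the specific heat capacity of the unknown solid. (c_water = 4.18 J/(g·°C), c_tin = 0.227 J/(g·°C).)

Conservation of energy gives ΣQ = 0:
80.65×c×(24.12 − 252.1) + 203.8×4.18×(24.12 − 19.15) + 83.16×0.227×(24.12 − 19.15) = 0
-18387 c = -4327.7
c = -4327.7/-18387 ≈ 0.2354 J/(g·°C)

c ≈ 0.235 J/(g·°C)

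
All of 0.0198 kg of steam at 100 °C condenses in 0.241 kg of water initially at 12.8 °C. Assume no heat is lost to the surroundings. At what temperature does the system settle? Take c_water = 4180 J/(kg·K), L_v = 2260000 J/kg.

Sum of m c ΔT and latent-heat terms is zero:
steam→water at 100 °C releases m L_v = 0.0198·2260000 = 44748; condensate cools 100→T: 0.0198·4180·(T − 100) = 82.76(T − 100); water warms: 0.241·4180·(T − 12.8) = 1007.4(T − 12.8)
1090.1 T = 44748 + 8276.4 + 12894 = 65919
T ≈ 60.47 °C (< 100 °C, so full condensation is consistent).

T_f ≈ 60.5 °C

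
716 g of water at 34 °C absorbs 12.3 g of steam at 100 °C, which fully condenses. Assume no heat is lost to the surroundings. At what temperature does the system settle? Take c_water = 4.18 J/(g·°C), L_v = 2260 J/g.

Sum of m c ΔT and latent-heat terms is zero:
steam→water at 100 °C releases m L_v = 12.3×2260 = 27798; condensate cools 100→T: 12.3×4.18×(T − 100) = 51.41(T − 100); water warms: 716×4.18×(T − 34) = 2992.9(T − 34)
3044.3 T = 27798 + 5141.4 + 101758 = 134697
T ≈ 44.25 °C, under the boiling point, so the assumption holds.

T_f ≈ 44.2 °C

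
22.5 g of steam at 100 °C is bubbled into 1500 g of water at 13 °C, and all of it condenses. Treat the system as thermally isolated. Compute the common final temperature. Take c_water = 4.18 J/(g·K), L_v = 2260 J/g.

T_f ≈ 22.3 °C

Energy conservation, ΣQ = 0:
condense steam: −22.5×2260 = −50850
  condensed water 100 °C→T: 94.05(T − 100)
  water warms: 1500×4.18×(T − 13) = 6270(T − 13)
6364.1 T = 50850 + 9405 + 81510 = 141765
T ≈ 22.28 °C (< 100 °C, so full condensation is consistent).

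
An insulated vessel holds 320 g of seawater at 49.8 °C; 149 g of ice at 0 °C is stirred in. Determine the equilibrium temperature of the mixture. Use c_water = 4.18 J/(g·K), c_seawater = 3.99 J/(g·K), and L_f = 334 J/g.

T_f ≈ 7.3 °C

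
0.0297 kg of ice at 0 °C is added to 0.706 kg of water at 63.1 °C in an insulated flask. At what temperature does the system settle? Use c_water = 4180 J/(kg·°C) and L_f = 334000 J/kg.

Energy balance with sensible and latent terms:
fusion: m_ice L_f = 0.0297×334000 = 9919.8
  meltwater 0→T: 0.0297×4180×T = 124.15 T
  water cools: 0.706×4180×(T − 63.1) = 2951.1(T − 63.1)
3075.2 T = 186213 − 9919.8 = 176293
T ≈ 57.33 °C (positive, so assuming full melt was valid).

T_f ≈ 57.3 °C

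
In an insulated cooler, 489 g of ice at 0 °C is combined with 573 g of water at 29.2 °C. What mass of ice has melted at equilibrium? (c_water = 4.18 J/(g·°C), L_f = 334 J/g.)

m_melted ≈ 209 g

Water can give up m c ΔT = 573×4.18×29.2 = 69938 J before reaching 0 °C.
Melting all 489 g of ice would need 489×334 = 163326 J.
Since 69938 < 163326 J, not all the ice melts; equilibrium is at 0 °C.
m_melted×334 = 69938  ⇒  m_melted ≈ 209.4 g.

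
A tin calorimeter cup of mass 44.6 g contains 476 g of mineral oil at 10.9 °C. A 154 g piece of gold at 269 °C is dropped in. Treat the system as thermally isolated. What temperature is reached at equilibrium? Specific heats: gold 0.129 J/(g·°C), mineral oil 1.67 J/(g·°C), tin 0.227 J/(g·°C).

T_f ≈ 17.1 °C

With ΣQ=0 the equilibrium temperature is the m·c-weighted mean:
T_f = (19.87·269 + 794.92·10.9 + 10.12·10.9) / (19.87 + 794.92 + 10.12)
    = 14119 / 824.91 ≈ 17.12 °C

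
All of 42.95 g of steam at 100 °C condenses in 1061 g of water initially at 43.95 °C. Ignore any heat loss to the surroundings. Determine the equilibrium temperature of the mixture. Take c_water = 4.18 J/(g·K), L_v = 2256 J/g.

T_f ≈ 67.1 °C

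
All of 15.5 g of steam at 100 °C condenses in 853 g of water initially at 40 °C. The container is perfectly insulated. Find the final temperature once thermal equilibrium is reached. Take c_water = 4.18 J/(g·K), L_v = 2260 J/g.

Let T be the final temperature. ΣQ_i = 0:
steam→water at 100 °C releases m L_v = 15.5·2260 = 35030; condensate cools 100→T: 15.5·4.18·(T − 100) = 64.79(T − 100); original water: 3565.5(T − 40)
3630.3 T = 35030 + 6479 + 142622 = 184131
T ≈ 50.72 °C — below 100 °C, confirming all the steam condensed.

T_f ≈ 50.7 °C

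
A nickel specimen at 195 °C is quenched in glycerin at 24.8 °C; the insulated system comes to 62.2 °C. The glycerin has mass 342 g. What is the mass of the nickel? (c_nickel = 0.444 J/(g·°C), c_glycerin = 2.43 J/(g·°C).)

Let T be the final temperature. ΣQ_i = 0:
m·0.444·(62.2 − 195) + 342·2.43·(62.2 − 24.8) = 0
-58.96 m = -31082
m = -31082/-58.96 ≈ 527.1 g

m ≈ 527 g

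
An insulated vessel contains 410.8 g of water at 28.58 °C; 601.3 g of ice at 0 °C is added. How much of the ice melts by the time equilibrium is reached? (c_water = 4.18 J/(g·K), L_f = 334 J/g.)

Water can give up m c ΔT = 410.8·4.18·28.58 = 49076 J before reaching 0 °C.
To melt every bit of ice: 601.3·334 = 200834 J.
Since 49076 < 200834 J, not all the ice melts; equilibrium is at 0 °C.
m_melted·334 = 49076  ⇒  m_melted ≈ 146.9 g.

m_melted ≈ 147 g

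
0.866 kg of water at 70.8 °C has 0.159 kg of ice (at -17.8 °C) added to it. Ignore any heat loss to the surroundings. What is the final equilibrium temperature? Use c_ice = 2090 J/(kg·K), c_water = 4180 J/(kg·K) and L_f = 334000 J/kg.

Let T be the final temperature. ΣQ_i = 0:
ice -17.8→0 °C: 0.159×2090×17.8 = 5915.1; latent heat to melt: 0.159×334000 = 53106; warm the meltwater: 664.62 T; water: 3619.9(T − 70.8)
4284.5 T = 256288 − 59021 = 197266
T ≈ 46.04 °C. Since T > 0 °C, the all-ice-melts assumption holds.

T_f ≈ 46.0 °C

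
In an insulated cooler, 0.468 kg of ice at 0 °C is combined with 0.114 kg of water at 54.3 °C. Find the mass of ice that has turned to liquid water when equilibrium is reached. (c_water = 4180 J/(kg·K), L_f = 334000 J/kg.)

Cooling the water to 0 °C releases 0.114×4180×54.3 = 25875 J.
To melt every bit of ice: 0.468×334000 = 156312 J.
That's not enough to melt it all — equilibrium is at 0 °C with ice remaining.
m_melt = 25875 / L_f = 0.07747 kg.

m_melted ≈ 0.0775 kg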